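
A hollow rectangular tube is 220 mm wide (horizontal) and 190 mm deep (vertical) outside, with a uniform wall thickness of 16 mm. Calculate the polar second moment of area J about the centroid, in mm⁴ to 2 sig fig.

J ≈ 1.5 × 10⁸ mm⁴

Treat the section as a set of non-overlapping primitives; coordinates are from the bounding-box lower-left.
Outer rectangle: 220 × 190, A = 41 800 mm², y = 95 mm, Ī = 125 748 333 mm⁴.
Inner void (subtracted): 188 × 158, A = 29 704 mm², y = 95 mm, Ī = 61 794 221 mm⁴.
By symmetry the centroid is at mid-height, ȳ = 95 mm.
All pieces are centred on the centroidal x-axis, so I = ΣĪ (holes subtracted) = 63 954 112 mm⁴.
Repeating about the centroidal y-axis gives I_y = 81 105 152 mm⁴.
Polar second moment: J = I_x + I_y = 145 059 264 mm⁴.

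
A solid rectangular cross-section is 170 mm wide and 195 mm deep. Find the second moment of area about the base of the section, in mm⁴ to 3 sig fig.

The section: 170 × 195, A = 33 150 mm², y = 97.5 mm, Ī = 105 044 063 mm⁴.
Transfer it to a horizontal axis along the bottom face using Ī + A·d² with d = y − 0:
  the section: d = 97.5 mm → contributes +420 176 250 mm⁴
Total I = 420 176 250 mm⁴.

I_base ≈ 4.20 × 10⁸ mm⁴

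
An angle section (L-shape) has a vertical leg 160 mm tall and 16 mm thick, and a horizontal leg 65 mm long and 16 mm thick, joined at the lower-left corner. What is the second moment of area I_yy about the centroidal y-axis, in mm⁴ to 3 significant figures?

I_yy ≈ 8.45 × 10⁵ mm⁴

Split into non-overlapping primitives; take the origin at the lower-left of the bounding box.
Vertical leg: 16 × 160, A = 2 560 mm², x = 8 mm, Ī = 54 613 mm⁴.
Horizontal leg (remainder): 49 × 16, A = 784 mm², x = 40.5 mm, Ī = 156 865 mm⁴.
Centroid: x̄ = ΣA·x / ΣA = 15.62 mm.
Transfer each piece to the centroidal y-axis using Ī + A·d² with d = x − 15.62:
  vertical leg: d = -7.6196 mm → contributes +203 243 mm⁴
  horizontal leg (remainder): d = 24.88 mm → contributes +642 188 mm⁴
Total I = 845 431 mm⁴.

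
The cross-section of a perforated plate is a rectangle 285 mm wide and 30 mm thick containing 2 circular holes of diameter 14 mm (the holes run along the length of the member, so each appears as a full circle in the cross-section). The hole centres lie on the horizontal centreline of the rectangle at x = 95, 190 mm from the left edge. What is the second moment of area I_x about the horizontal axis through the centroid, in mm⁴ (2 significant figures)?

I_x ≈ 6.4 × 10⁵ mm⁴

Break the section into simple shapes (no overlaps), measuring from the bottom-left corner of the bounding box.
Plate: 285 × 30, A = 8 550 mm², y = 15 mm, Ī = 641 250 mm⁴.
Hole 1 (subtracted): ⌀14, A = 153.9 mm², y = 15 mm, Ī = 1 886 mm⁴.
Hole 2 (subtracted): ⌀14, A = 153.9 mm², y = 15 mm, Ī = 1 886 mm⁴.
By symmetry the centroid is at mid-height, ȳ = 15 mm.
All pieces are centred on the horizontal axis through the centroid, so I = ΣĪ (holes subtracted) = 637 479 mm⁴.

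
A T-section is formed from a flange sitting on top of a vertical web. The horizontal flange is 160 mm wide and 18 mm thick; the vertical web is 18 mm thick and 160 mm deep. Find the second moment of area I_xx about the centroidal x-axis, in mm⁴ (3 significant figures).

Split into non-overlapping primitives; take the origin at the lower-left of the bounding box.
Flange: 160 × 18, A = 2 880 mm², y = 169 mm, Ī = 77 760 mm⁴.
Web: 18 × 160, A = 2 880 mm², y = 80 mm, Ī = 6 144 000 mm⁴.
Centroid: ȳ = ΣA·y / ΣA = 124.5 mm.
Transfer each piece to the centroidal x-axis using Ī + A·d² with d = y − 124.5:
  flange: d = 44.5 mm → contributes +5 780 880 mm⁴
  web: d = -44.5 mm → contributes +11 847 120 mm⁴
Total I = 17 628 000 mm⁴.

I_xx ≈ 1.76 × 10⁷ mm⁴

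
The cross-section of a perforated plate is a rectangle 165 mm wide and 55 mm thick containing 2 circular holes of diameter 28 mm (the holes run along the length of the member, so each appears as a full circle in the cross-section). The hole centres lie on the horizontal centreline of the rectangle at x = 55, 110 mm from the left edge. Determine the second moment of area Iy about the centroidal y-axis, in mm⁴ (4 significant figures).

Iy ≈ 1.960 × 10⁷ mm⁴

Break the section into simple shapes (no overlaps), measuring from the bottom-left corner of the bounding box.
Plate: 165 × 55, A = 9 075 mm², x = 82.5 mm, Ī = 20 588 906 mm⁴.
Hole 1 (subtracted): ⌀28, A = 615.752 mm², x = 55 mm, Ī = 30171.9 mm⁴.
Hole 2 (subtracted): ⌀28, A = 615.752 mm², x = 110 mm, Ī = 30171.9 mm⁴.
By symmetry the centroid is at mid-width, x̄ = 82.5 mm.
Transfer each piece to the centroidal y-axis using Ī + A·d² with d = x − 82.5:
  plate: d = 0 mm → contributes +20 588 906 mm⁴
  hole 1: d = -27.5 mm → contributes −495 834 mm⁴
  hole 2: d = 27.5 mm → contributes −495 834 mm⁴
Total I = 19 597 237 mm⁴.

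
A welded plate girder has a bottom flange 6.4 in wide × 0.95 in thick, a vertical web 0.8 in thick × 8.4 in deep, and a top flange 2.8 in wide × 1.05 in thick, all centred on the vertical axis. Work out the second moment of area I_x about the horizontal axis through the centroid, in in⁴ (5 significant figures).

Decompose the section into non-overlapping parts with the origin at the bottom-left of its bounding rectangle.
Bottom plate: 6.4 × 0.95, A = 6.08 in², y = 0.475 in, Ī = 0.4572667 in⁴.
Web plate: 0.8 × 8.4, A = 6.72 in², y = 5.15 in, Ī = 39.5136 in⁴.
Top plate: 2.8 × 1.05, A = 2.94 in², y = 9.875 in, Ī = 0.2701125 in⁴.
Centroid: ȳ = ΣA·y / ΣA = 4.226715 in.
Transfer each piece to the horizontal axis through the centroid using Ī + A·d² with d = y − 4.226715:
  bottom plate: d = -3.751715 in → contributes +86.03551 in⁴
  web plate: d = 0.9232846 in → contributes +45.24209 in⁴
  top plate: d = 5.648285 in → contributes +94.06528 in⁴
Total I = 225.3429 in⁴.

I_x ≈ 225.34 in⁴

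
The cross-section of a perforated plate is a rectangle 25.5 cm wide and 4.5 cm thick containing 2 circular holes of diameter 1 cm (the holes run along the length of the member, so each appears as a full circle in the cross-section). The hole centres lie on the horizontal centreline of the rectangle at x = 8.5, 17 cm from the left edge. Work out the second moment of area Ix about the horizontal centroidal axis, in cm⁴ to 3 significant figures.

Ix ≈ 194 cm⁴

Decompose the section into non-overlapping parts with the origin at the bottom-left of its bounding rectangle.
Plate: 25.5 × 4.5, A = 114.75 cm², y = 2.25 cm, Ī = 193.64 cm⁴.
Hole 1 (subtracted): ⌀1, A = 0.7854 cm², y = 2.25 cm, Ī = 0.049087 cm⁴.
Hole 2 (subtracted): ⌀1, A = 0.7854 cm², y = 2.25 cm, Ī = 0.049087 cm⁴.
By symmetry the centroid is at mid-height, ȳ = 2.25 cm.
All pieces are centred on the horizontal centroidal axis, so I = ΣĪ (holes subtracted) = 193.54 cm⁴.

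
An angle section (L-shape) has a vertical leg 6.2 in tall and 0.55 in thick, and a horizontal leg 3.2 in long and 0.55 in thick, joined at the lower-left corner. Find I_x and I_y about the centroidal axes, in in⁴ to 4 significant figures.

Break the section into simple shapes (no overlaps), measuring from the bottom-left corner of the bounding box.
Vertical leg: 0.55 × 6.2, A = 3.41 in², y = 3.1 in, Ī = 10.9234 in⁴.
Horizontal leg (remainder): 2.65 × 0.55, A = 1.4575 in², y = 0.275 in, Ī = 0.0367411 in⁴.
Centroid: ȳ = ΣA·y / ΣA = 2.2541 in.
Transfer each piece to the centroidal x-axis using Ī + A·d² with d = y − 2.2541:
  vertical leg: d = 0.845904 in → contributes +13.3634 in⁴
  horizontal leg (remainder): d = -1.9791 in → contributes +5.74551 in⁴
Total I = 19.1089 in⁴.
For the y-axis: x̄ = 0.754096 in.
Repeating about the centroidal y-axis gives I_y = 3.55285 in⁴.

I_x ≈ 19.11 in⁴, I_y ≈ 3.553 in⁴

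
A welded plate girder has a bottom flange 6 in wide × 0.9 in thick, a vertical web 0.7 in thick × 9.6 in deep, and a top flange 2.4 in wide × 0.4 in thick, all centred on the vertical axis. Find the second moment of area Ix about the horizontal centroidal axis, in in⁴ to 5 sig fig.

Ix ≈ 182.42 in⁴

Treat the section as a set of non-overlapping primitives; coordinates are from the bounding-box lower-left.
Bottom plate: 6 × 0.9, A = 5.4 in², y = 0.45 in, Ī = 0.3645 in⁴.
Web plate: 0.7 × 9.6, A = 6.72 in², y = 5.7 in, Ī = 51.6096 in⁴.
Top plate: 2.4 × 0.4, A = 0.96 in², y = 10.7 in, Ī = 0.0128 in⁴.
Centroid: ȳ = ΣA·y / ΣA = 3.899541 in.
Transfer each piece to the horizontal centroidal axis using Ī + A·d² with d = y − 3.899541:
  bottom plate: d = -3.449541 in → contributes +64.62091 in⁴
  web plate: d = 1.800459 in → contributes +73.3935 in⁴
  top plate: d = 6.800459 in → contributes +44.40919 in⁴
Total I = 182.4236 in⁴.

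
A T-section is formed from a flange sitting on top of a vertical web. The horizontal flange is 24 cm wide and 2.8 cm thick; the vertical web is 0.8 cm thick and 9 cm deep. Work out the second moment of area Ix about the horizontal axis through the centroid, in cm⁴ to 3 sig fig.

Ix ≈ 319 cm⁴

Break the section into simple shapes (no overlaps), measuring from the bottom-left corner of the bounding box.
Flange: 24 × 2.8, A = 67.2 cm², y = 10.4 cm, Ī = 43.904 cm⁴.
Web: 0.8 × 9, A = 7.2 cm², y = 4.5 cm, Ī = 48.6 cm⁴.
Centroid: ȳ = ΣA·y / ΣA = 9.829 cm.
Transfer each piece to the horizontal axis through the centroid using Ī + A·d² with d = y − 9.829:
  flange: d = 0.57097 cm → contributes +65.811 cm⁴
  web: d = -5.329 cm → contributes +253.07 cm⁴
Total I = 318.88 cm⁴.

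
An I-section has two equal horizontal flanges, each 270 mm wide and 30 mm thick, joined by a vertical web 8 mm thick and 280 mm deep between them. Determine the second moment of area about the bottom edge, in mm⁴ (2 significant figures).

Treat the section as a set of non-overlapping primitives; coordinates are from the bounding-box lower-left.
Bottom flange: 270 × 30, A = 8 100 mm², y = 15 mm, Ī = 607 500 mm⁴.
Web: 8 × 280, A = 2 240 mm², y = 170 mm, Ī = 14 634 667 mm⁴.
Top flange: 270 × 30, A = 8 100 mm², y = 325 mm, Ī = 607 500 mm⁴.
Transfer each piece to the bottom edge using Ī + A·d² with d = y − 0:
  bottom flange: d = 15 mm → contributes +2 430 000 mm⁴
  web: d = 170 mm → contributes +79 370 667 mm⁴
  top flange: d = 325 mm → contributes +856 170 000 mm⁴
Total I = 937 970 667 mm⁴.

I_base ≈ 9.4 × 10⁸ mm⁴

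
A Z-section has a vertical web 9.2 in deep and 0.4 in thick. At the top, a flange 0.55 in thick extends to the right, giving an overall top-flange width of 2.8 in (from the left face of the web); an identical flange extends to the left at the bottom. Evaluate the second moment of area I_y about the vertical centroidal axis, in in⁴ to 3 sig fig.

I_y ≈ 6.49 in⁴

Split into non-overlapping primitives; take the origin at the lower-left of the bounding box.
Web: 0.4 × 9.2, A = 3.68 in², x = 2.6 in, Ī = 0.049067 in⁴.
Top flange (beyond web): 2.4 × 0.55, A = 1.32 in², x = 4 in, Ī = 0.6336 in⁴.
Bottom flange (beyond web): 2.4 × 0.55, A = 1.32 in², x = 1.2 in, Ī = 0.6336 in⁴.
Centroid: x̄ = ΣA·x / ΣA = 2.6 in.
Transfer each piece to the vertical centroidal axis using Ī + A·d² with d = x − 2.6:
  web: d = 0 in → contributes +0.049067 in⁴
  top flange (beyond web): d = 1.4 in → contributes +3.2208 in⁴
  bottom flange (beyond web): d = -1.4 in → contributes +3.2208 in⁴
Total I = 6.4907 in⁴.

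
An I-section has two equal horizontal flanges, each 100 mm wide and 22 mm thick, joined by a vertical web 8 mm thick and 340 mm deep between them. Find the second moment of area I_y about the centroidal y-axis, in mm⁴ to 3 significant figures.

Split into non-overlapping primitives; take the origin at the lower-left of the bounding box.
Bottom flange: 100 × 22, A = 2 200 mm², x = 50 mm, Ī = 1 833 333 mm⁴.
Web: 8 × 340, A = 2 720 mm², x = 50 mm, Ī = 14 507 mm⁴.
Top flange: 100 × 22, A = 2 200 mm², x = 50 mm, Ī = 1 833 333 mm⁴.
By symmetry the centroid is at mid-width, x̄ = 50 mm.
All pieces are centred on the centroidal y-axis, so I = ΣĪ = 3 681 173 mm⁴.

I_y ≈ 3.68 × 10⁶ mm⁴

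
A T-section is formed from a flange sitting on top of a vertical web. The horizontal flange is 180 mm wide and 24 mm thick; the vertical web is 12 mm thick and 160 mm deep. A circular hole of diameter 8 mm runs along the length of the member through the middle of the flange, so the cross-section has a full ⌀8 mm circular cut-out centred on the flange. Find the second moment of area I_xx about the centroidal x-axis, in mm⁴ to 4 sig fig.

Decompose the section into non-overlapping parts with the origin at the bottom-left of its bounding rectangle.
Flange: 180 × 24, A = 4 320 mm², y = 172 mm, Ī = 207 360 mm⁴.
Web: 12 × 160, A = 1 920 mm², y = 80 mm, Ī = 4 096 000 mm⁴.
Hole (subtracted): ⌀8, A = 50.2655 mm², y = 172 mm, Ī = 201.062 mm⁴.
Centroid: ȳ = ΣA·y / ΣA = 143.462 mm.
Transfer each piece to the centroidal x-axis using Ī + A·d² with d = y − 143.462:
  flange: d = 28.5376 mm → contributes +3 725 538 mm⁴
  web: d = -63.4624 mm → contributes +11 828 761 mm⁴
  hole: d = 28.5376 mm → contributes −41136.9 mm⁴
Total I = 15 513 162 mm⁴.

I_xx ≈ 1.551 × 10⁷ mm⁴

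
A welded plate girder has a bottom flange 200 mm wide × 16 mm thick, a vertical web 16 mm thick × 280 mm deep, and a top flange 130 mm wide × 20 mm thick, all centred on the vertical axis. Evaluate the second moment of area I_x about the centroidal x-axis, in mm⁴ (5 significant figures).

Treat the section as a set of non-overlapping primitives; coordinates are from the bounding-box lower-left.
Bottom plate: 200 × 16, A = 3 200 mm², y = 8 mm, Ī = 68266.67 mm⁴.
Web plate: 16 × 280, A = 4 480 mm², y = 156 mm, Ī = 29 269 333 mm⁴.
Top plate: 130 × 20, A = 2 600 mm², y = 306 mm, Ī = 86666.67 mm⁴.
Centroid: ȳ = ΣA·y / ΣA = 147.8677 mm.
Transfer each piece to the centroidal x-axis using Ī + A·d² with d = y − 147.8677:
  bottom plate: d = -139.8677 mm → contributes +62 669 786 mm⁴
  web plate: d = 8.132296 mm → contributes +29 565 615 mm⁴
  top plate: d = 158.1323 mm → contributes +65 101 806 mm⁴
Total I = 157 337 207 mm⁴.

I_x ≈ 1.5734 × 10⁸ mm⁴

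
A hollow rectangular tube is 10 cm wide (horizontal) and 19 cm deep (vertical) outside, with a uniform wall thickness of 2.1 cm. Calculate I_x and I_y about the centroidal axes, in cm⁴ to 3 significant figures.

I_x ≈ 4150 cm⁴, I_y ≈ 1340 cm⁴

Split into non-overlapping primitives; take the origin at the lower-left of the bounding box.
Outer rectangle: 10 × 19, A = 190 cm², y = 9.5 cm, Ī = 5715.8 cm⁴.
Inner void (subtracted): 5.8 × 14.8, A = 85.84 cm², y = 9.5 cm, Ī = 1566.9 cm⁴.
By symmetry the centroid is at mid-height, ȳ = 9.5 cm.
All pieces are centred on the centroidal x-axis, so I = ΣĪ (holes subtracted) = 4 149 cm⁴.
Repeating about the centroidal y-axis gives I_y = 1342.7 cm⁴.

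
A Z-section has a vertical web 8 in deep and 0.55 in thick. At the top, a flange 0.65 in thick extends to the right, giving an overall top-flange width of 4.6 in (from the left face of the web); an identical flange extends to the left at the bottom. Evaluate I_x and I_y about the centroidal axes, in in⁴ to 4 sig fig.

Split into non-overlapping primitives; take the origin at the lower-left of the bounding box.
Web: 0.55 × 8, A = 4.4 in², y = 4 in, Ī = 23.4667 in⁴.
Top flange (beyond web): 4.05 × 0.65, A = 2.6325 in², y = 7.675 in, Ī = 0.0926859 in⁴.
Bottom flange (beyond web): 4.05 × 0.65, A = 2.6325 in², y = 0.325 in, Ī = 0.0926859 in⁴.
Centroid: ȳ = ΣA·y / ΣA = 4 in.
Transfer each piece to the centroidal x-axis using Ī + A·d² with d = y − 4:
  web: d = 0 in → contributes +23.4667 in⁴
  top flange (beyond web): d = 3.675 in → contributes +35.6462 in⁴
  bottom flange (beyond web): d = -3.675 in → contributes +35.6462 in⁴
Total I = 94.7592 in⁴.
For the y-axis: x̄ = 4.325 in.
Repeating about the centroidal y-axis gives I_y = 35.1594 in⁴.

I_x ≈ 94.76 in⁴, I_y ≈ 35.16 in⁴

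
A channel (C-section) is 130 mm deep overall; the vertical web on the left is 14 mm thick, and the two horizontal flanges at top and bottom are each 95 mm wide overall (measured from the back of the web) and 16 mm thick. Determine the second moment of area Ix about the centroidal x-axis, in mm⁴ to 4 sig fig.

Ix ≈ 1.104 × 10⁷ mm⁴

Break the section into simple shapes (no overlaps), measuring from the bottom-left corner of the bounding box.
Web: 14 × 130, A = 1 820 mm², y = 65 mm, Ī = 2 563 167 mm⁴.
Top flange (beyond web): 81 × 16, A = 1 296 mm², y = 122 mm, Ī = 27 648 mm⁴.
Bottom flange (beyond web): 81 × 16, A = 1 296 mm², y = 8 mm, Ī = 27 648 mm⁴.
By symmetry the centroid is at mid-height, ȳ = 65 mm.
Transfer each piece to the centroidal x-axis using Ī + A·d² with d = y − 65:
  web: d = 0 mm → contributes +2 563 167 mm⁴
  top flange (beyond web): d = 57 mm → contributes +4 238 352 mm⁴
  bottom flange (beyond web): d = -57 mm → contributes +4 238 352 mm⁴
Total I = 11 039 871 mm⁴.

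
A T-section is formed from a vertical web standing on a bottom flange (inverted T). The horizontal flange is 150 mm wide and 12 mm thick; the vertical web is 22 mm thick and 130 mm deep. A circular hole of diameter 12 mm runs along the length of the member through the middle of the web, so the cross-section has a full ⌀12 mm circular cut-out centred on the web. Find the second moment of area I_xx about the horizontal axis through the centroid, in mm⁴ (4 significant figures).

Treat the section as a set of non-overlapping primitives; coordinates are from the bounding-box lower-left.
Flange: 150 × 12, A = 1 800 mm², y = 6 mm, Ī = 21 600 mm⁴.
Web: 22 × 130, A = 2 860 mm², y = 77 mm, Ī = 4 027 833 mm⁴.
Hole (subtracted): ⌀12, A = 113.097 mm², y = 77 mm, Ī = 1017.88 mm⁴.
Centroid: ȳ = ΣA·y / ΣA = 48.893 mm.
Transfer each piece to the horizontal axis through the centroid using Ī + A·d² with d = y − 48.893:
  flange: d = -42.893 mm → contributes +3 333 250 mm⁴
  web: d = 28.107 mm → contributes +6 287 251 mm⁴
  hole: d = 28.107 mm → contributes −90365.5 mm⁴
Total I = 9 530 135 mm⁴.

I_xx ≈ 9.530 × 10⁶ mm⁴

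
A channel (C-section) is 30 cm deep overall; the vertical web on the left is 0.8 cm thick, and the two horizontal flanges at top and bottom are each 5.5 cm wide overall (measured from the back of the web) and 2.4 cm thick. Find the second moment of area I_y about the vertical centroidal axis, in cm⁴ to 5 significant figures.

Break the section into simple shapes (no overlaps), measuring from the bottom-left corner of the bounding box.
Web: 0.8 × 30, A = 24 cm², x = 0.4 cm, Ī = 1.28 cm⁴.
Top flange (beyond web): 4.7 × 2.4, A = 11.28 cm², x = 3.15 cm, Ī = 20.7646 cm⁴.
Bottom flange (beyond web): 4.7 × 2.4, A = 11.28 cm², x = 3.15 cm, Ī = 20.7646 cm⁴.
Centroid: x̄ = ΣA·x / ΣA = 1.732474 cm.
Transfer each piece to the vertical centroidal axis using Ī + A·d² with d = x − 1.732474:
  web: d = -1.332474 cm → contributes +43.8917 cm⁴
  top flange (beyond web): d = 1.417526 cm → contributes +43.4304 cm⁴
  bottom flange (beyond web): d = 1.417526 cm → contributes +43.4304 cm⁴
Total I = 130.7525 cm⁴.

I_y ≈ 130.75 cm⁴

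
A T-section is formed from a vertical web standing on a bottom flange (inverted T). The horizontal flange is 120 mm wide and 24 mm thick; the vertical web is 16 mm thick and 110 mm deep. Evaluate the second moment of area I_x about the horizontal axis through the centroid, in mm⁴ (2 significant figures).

Treat the section as a set of non-overlapping primitives; coordinates are from the bounding-box lower-left.
Flange: 120 × 24, A = 2 880 mm², y = 12 mm, Ī = 138 240 mm⁴.
Web: 16 × 110, A = 1 760 mm², y = 79 mm, Ī = 1 774 667 mm⁴.
Centroid: ȳ = ΣA·y / ΣA = 37.41 mm.
Transfer each piece to the horizontal axis through the centroid using Ī + A·d² with d = y − 37.41:
  flange: d = -25.41 mm → contributes +1 998 319 mm⁴
  web: d = 41.59 mm → contributes +4 818 433 mm⁴
Total I = 6 816 752 mm⁴.

I_x ≈ 6.8 × 10⁶ mm⁴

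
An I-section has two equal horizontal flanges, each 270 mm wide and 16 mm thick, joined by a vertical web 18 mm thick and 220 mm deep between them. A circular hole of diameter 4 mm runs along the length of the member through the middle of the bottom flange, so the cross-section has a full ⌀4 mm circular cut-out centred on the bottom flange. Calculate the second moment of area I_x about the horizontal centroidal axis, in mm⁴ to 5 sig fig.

Break the section into simple shapes (no overlaps), measuring from the bottom-left corner of the bounding box.
Bottom flange: 270 × 16, A = 4 320 mm², y = 8 mm, Ī = 92 160 mm⁴.
Web: 18 × 220, A = 3 960 mm², y = 126 mm, Ī = 15 972 000 mm⁴.
Top flange: 270 × 16, A = 4 320 mm², y = 244 mm, Ī = 92 160 mm⁴.
Hole (subtracted): ⌀4, A = 12.56637 mm², y = 8 mm, Ī = 12.56637 mm⁴.
Centroid: ȳ = ΣA·y / ΣA = 126.1178 mm.
Transfer each piece to the horizontal centroidal axis using Ī + A·d² with d = y − 126.1178:
  bottom flange: d = -118.1178 mm → contributes +60 364 002 mm⁴
  web: d = -0.1178025 mm → contributes +15 972 055 mm⁴
  top flange: d = 117.8822 mm → contributes +60 123 798 mm⁴
  hole: d = -118.1178 mm → contributes −175336.2 mm⁴
Total I = 136 284 519 mm⁴.

I_x ≈ 1.3628 × 10⁸ mm⁴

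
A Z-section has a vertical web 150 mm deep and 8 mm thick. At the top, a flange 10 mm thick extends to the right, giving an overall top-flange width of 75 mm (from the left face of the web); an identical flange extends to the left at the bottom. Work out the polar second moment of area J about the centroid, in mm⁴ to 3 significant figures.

Decompose the section into non-overlapping parts with the origin at the bottom-left of its bounding rectangle.
Web: 8 × 150, A = 1 200 mm², y = 75 mm, Ī = 2 250 000 mm⁴.
Top flange (beyond web): 67 × 10, A = 670 mm², y = 145 mm, Ī = 5583.3 mm⁴.
Bottom flange (beyond web): 67 × 10, A = 670 mm², y = 5 mm, Ī = 5583.3 mm⁴.
Centroid: ȳ = ΣA·y / ΣA = 75 mm.
Transfer each piece to the centroidal x-axis using Ī + A·d² with d = y − 75:
  web: d = 0 mm → contributes +2 250 000 mm⁴
  top flange (beyond web): d = 70 mm → contributes +3 288 583 mm⁴
  bottom flange (beyond web): d = -70 mm → contributes +3 288 583 mm⁴
Total I = 8 827 167 mm⁴.
For the y-axis: x̄ = 71 mm.
Repeating about the centroidal y-axis gives I_y = 2 392 047 mm⁴.
Polar second moment: J = I_x + I_y = 11 219 213 mm⁴.

J ≈ 1.12 × 10⁷ mm⁴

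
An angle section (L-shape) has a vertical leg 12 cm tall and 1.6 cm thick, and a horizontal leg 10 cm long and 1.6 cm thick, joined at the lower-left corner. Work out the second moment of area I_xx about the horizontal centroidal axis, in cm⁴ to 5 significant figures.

I_xx ≈ 447.04 cm⁴

Break the section into simple shapes (no overlaps), measuring from the bottom-left corner of the bounding box.
Vertical leg: 1.6 × 12, A = 19.2 cm², y = 6 cm, Ī = 230.4 cm⁴.
Horizontal leg (remainder): 8.4 × 1.6, A = 13.44 cm², y = 0.8 cm, Ī = 2.8672 cm⁴.
Centroid: ȳ = ΣA·y / ΣA = 3.858824 cm.
Transfer each piece to the horizontal centroidal axis using Ī + A·d² with d = y − 3.858824:
  vertical leg: d = 2.141176 cm → contributes +318.425 cm⁴
  horizontal leg (remainder): d = -3.058824 cm → contributes +128.6172 cm⁴
Total I = 447.0423 cm⁴.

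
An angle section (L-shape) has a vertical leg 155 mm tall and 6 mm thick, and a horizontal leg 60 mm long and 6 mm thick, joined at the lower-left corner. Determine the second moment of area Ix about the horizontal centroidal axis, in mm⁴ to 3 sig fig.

Decompose the section into non-overlapping parts with the origin at the bottom-left of its bounding rectangle.
Vertical leg: 6 × 155, A = 930 mm², y = 77.5 mm, Ī = 1 861 938 mm⁴.
Horizontal leg (remainder): 54 × 6, A = 324 mm², y = 3 mm, Ī = 972 mm⁴.
Centroid: ȳ = ΣA·y / ΣA = 58.251 mm.
Transfer each piece to the horizontal centroidal axis using Ī + A·d² with d = y − 58.251:
  vertical leg: d = 19.249 mm → contributes +2 206 518 mm⁴
  horizontal leg (remainder): d = -55.251 mm → contributes +990 045 mm⁴
Total I = 3 196 563 mm⁴.

Ix ≈ 3.20 × 10⁶ mm⁴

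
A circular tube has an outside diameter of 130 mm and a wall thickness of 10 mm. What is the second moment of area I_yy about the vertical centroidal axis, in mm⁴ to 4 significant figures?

Decompose the section into non-overlapping parts with the origin at the bottom-left of its bounding rectangle.
Outer circle: ⌀130, A = 13273.2 mm², x = 65 mm, Ī = 14 019 848 mm⁴.
Bore (subtracted): ⌀110, A = 9503.32 mm², x = 65 mm, Ī = 7 186 884 mm⁴.
By symmetry the centroid is at mid-width, x̄ = 65 mm.
All pieces are centred on the vertical centroidal axis, so I = ΣĪ (holes subtracted) = 6 832 964 mm⁴.

I_yy ≈ 6.833 × 10⁶ mm⁴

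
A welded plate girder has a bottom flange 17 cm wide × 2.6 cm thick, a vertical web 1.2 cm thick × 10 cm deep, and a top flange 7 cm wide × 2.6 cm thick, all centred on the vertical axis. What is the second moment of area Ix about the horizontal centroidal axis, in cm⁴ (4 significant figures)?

Ix ≈ 2251 cm⁴

Split into non-overlapping primitives; take the origin at the lower-left of the bounding box.
Bottom plate: 17 × 2.6, A = 44.2 cm², y = 1.3 cm, Ī = 24.8993 cm⁴.
Web plate: 1.2 × 10, A = 12 cm², y = 7.6 cm, Ī = 100 cm⁴.
Top plate: 7 × 2.6, A = 18.2 cm², y = 13.9 cm, Ī = 10.2527 cm⁴.
Centroid: ȳ = ΣA·y / ΣA = 5.39839 cm.
Transfer each piece to the horizontal centroidal axis using Ī + A·d² with d = y − 5.39839:
  bottom plate: d = -4.09839 cm → contributes +767.317 cm⁴
  web plate: d = 2.20161 cm → contributes +158.165 cm⁴
  top plate: d = 8.50161 cm → contributes +1325.7 cm⁴
Total I = 2251.18 cm⁴.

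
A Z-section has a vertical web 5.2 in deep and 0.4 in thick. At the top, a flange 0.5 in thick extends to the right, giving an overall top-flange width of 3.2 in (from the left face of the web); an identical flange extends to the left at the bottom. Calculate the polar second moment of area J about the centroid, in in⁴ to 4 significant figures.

Split into non-overlapping primitives; take the origin at the lower-left of the bounding box.
Web: 0.4 × 5.2, A = 2.08 in², y = 2.6 in, Ī = 4.68693 in⁴.
Top flange (beyond web): 2.8 × 0.5, A = 1.4 in², y = 4.95 in, Ī = 0.0291667 in⁴.
Bottom flange (beyond web): 2.8 × 0.5, A = 1.4 in², y = 0.25 in, Ī = 0.0291667 in⁴.
Centroid: ȳ = ΣA·y / ΣA = 2.6 in.
Transfer each piece to the centroidal x-axis using Ī + A·d² with d = y − 2.6:
  web: d = 0 in → contributes +4.68693 in⁴
  top flange (beyond web): d = 2.35 in → contributes +7.76067 in⁴
  bottom flange (beyond web): d = -2.35 in → contributes +7.76067 in⁴
Total I = 20.2083 in⁴.
For the y-axis: x̄ = 3 in.
Repeating about the centroidal y-axis gives I_y = 9.02507 in⁴.
Polar second moment: J = I_x + I_y = 29.2333 in⁴.

J ≈ 29.23 in⁴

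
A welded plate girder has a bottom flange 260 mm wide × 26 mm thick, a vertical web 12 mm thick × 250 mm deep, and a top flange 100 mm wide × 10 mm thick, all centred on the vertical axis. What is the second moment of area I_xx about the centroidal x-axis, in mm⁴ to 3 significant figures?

I_xx ≈ 1.02 × 10⁸ mm⁴

Decompose the section into non-overlapping parts with the origin at the bottom-left of its bounding rectangle.
Bottom plate: 260 × 26, A = 6 760 mm², y = 13 mm, Ī = 380 813 mm⁴.
Web plate: 12 × 250, A = 3 000 mm², y = 151 mm, Ī = 15 625 000 mm⁴.
Top plate: 100 × 10, A = 1 000 mm², y = 281 mm, Ī = 8333.3 mm⁴.
Centroid: ȳ = ΣA·y / ΣA = 76.383 mm.
Transfer each piece to the centroidal x-axis using Ī + A·d² with d = y − 76.383:
  bottom plate: d = -63.383 mm → contributes +27 538 383 mm⁴
  web plate: d = 74.617 mm → contributes +32 328 135 mm⁴
  top plate: d = 204.62 mm → contributes +41 876 491 mm⁴
Total I = 101 743 009 mm⁴.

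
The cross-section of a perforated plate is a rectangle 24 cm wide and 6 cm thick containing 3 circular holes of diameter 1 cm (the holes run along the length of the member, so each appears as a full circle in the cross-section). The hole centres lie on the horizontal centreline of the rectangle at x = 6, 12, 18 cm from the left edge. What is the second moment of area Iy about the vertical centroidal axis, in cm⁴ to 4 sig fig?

Iy ≈ 6855 cm⁴

Treat the section as a set of non-overlapping primitives; coordinates are from the bounding-box lower-left.
Plate: 24 × 6, A = 144 cm², x = 12 cm, Ī = 6 912 cm⁴.
Hole 1 (subtracted): ⌀1, A = 0.785398 cm², x = 6 cm, Ī = 0.0490874 cm⁴.
Hole 2 (subtracted): ⌀1, A = 0.785398 cm², x = 12 cm, Ī = 0.0490874 cm⁴.
Hole 3 (subtracted): ⌀1, A = 0.785398 cm², x = 18 cm, Ī = 0.0490874 cm⁴.
By symmetry the centroid is at mid-width, x̄ = 12 cm.
Transfer each piece to the vertical centroidal axis using Ī + A·d² with d = x − 12:
  plate: d = 0 cm → contributes +6 912 cm⁴
  hole 1: d = -6 cm → contributes −28.3234 cm⁴
  hole 2: d = 0 cm → contributes −0.0490874 cm⁴
  hole 3: d = 6 cm → contributes −28.3234 cm⁴
Total I = 6855.3 cm⁴.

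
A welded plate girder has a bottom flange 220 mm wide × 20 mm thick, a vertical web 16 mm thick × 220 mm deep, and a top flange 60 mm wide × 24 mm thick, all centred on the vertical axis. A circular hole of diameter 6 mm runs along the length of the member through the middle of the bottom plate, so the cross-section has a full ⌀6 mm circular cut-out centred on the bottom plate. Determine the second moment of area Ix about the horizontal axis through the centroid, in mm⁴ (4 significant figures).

Ix ≈ 8.575 × 10⁷ mm⁴

Break the section into simple shapes (no overlaps), measuring from the bottom-left corner of the bounding box.
Bottom plate: 220 × 20, A = 4 400 mm², y = 10 mm, Ī = 146 667 mm⁴.
Web plate: 16 × 220, A = 3 520 mm², y = 130 mm, Ī = 14 197 333 mm⁴.
Top plate: 60 × 24, A = 1 440 mm², y = 252 mm, Ī = 69 120 mm⁴.
Hole (subtracted): ⌀6, A = 28.2743 mm², y = 10 mm, Ī = 63.6173 mm⁴.
Centroid: ȳ = ΣA·y / ΣA = 92.6085 mm.
Transfer each piece to the horizontal axis through the centroid using Ī + A·d² with d = y − 92.6085:
  bottom plate: d = -82.6085 mm → contributes +30 173 000 mm⁴
  web plate: d = 37.3915 mm → contributes +19 118 727 mm⁴
  top plate: d = 159.391 mm → contributes +36 653 249 mm⁴
  hole: d = -82.6085 mm → contributes −193 012 mm⁴
Total I = 85 751 964 mm⁴.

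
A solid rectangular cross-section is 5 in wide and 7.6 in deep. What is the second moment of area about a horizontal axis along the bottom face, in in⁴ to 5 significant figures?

The section: 5 × 7.6, A = 38 in², y = 3.8 in, Ī = 182.9067 in⁴.
Transfer it to a horizontal axis along the bottom face using Ī + A·d² with d = y − 0:
  the section: d = 3.8 in → contributes +731.6267 in⁴
Total I = 731.6267 in⁴.

I_base ≈ 731.63 in⁴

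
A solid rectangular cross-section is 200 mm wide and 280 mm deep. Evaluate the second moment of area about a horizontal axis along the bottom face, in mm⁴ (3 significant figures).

I_base ≈ 1.46 × 10⁹ mm⁴

The section: 200 × 280, A = 56 000 mm², y = 140 mm, Ī = 365 866 667 mm⁴.
Transfer it to a horizontal axis along the bottom face using Ī + A·d² with d = y − 0:
  the section: d = 140 mm → contributes +1 463 466 667 mm⁴
Total I = 1 463 466 667 mm⁴.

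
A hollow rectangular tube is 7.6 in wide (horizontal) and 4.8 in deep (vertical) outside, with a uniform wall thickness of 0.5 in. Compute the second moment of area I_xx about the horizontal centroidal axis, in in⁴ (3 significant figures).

I_xx ≈ 39.9 in⁴

Treat the section as a set of non-overlapping primitives; coordinates are from the bounding-box lower-left.
Outer rectangle: 7.6 × 4.8, A = 36.48 in², y = 2.4 in, Ī = 70.042 in⁴.
Inner void (subtracted): 6.6 × 3.8, A = 25.08 in², y = 2.4 in, Ī = 30.18 in⁴.
By symmetry the centroid is at mid-height, ȳ = 2.4 in.
All pieces are centred on the horizontal centroidal axis, so I = ΣĪ (holes subtracted) = 39.862 in⁴.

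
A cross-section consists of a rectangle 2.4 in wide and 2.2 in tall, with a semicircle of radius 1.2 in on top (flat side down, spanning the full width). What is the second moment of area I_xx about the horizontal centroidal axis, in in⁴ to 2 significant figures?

I_xx ≈ 6.5 in⁴

Split into non-overlapping primitives; take the origin at the lower-left of the bounding box.
Rectangular body: 2.4 × 2.2, A = 5.28 in², y = 1.1 in, Ī = 2.13 in⁴.
Semicircular cap: semicircle r = 1.2, A = 2.262 in², y = 2.709 in, Ī = 0.2276 in⁴.
Centroid: ȳ = ΣA·y / ΣA = 1.583 in.
Transfer each piece to the horizontal centroidal axis using Ī + A·d² with d = y − 1.583:
  rectangular body: d = -0.4827 in → contributes +3.36 in⁴
  semicircular cap: d = 1.127 in → contributes +3.099 in⁴
Total I = 6.458 in⁴.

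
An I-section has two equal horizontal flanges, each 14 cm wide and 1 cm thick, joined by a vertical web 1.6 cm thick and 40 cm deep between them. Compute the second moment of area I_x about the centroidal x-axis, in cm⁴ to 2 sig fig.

Split into non-overlapping primitives; take the origin at the lower-left of the bounding box.
Bottom flange: 14 × 1, A = 14 cm², y = 0.5 cm, Ī = 1.167 cm⁴.
Web: 1.6 × 40, A = 64 cm², y = 21 cm, Ī = 8 533 cm⁴.
Top flange: 14 × 1, A = 14 cm², y = 41.5 cm, Ī = 1.167 cm⁴.
By symmetry the centroid is at mid-height, ȳ = 21 cm.
Transfer each piece to the centroidal x-axis using Ī + A·d² with d = y − 21:
  bottom flange: d = -20.5 cm → contributes +5 885 cm⁴
  web: d = 0 cm → contributes +8 533 cm⁴
  top flange: d = 20.5 cm → contributes +5 885 cm⁴
Total I = 20 303 cm⁴.

I_x ≈ 2.0 × 10⁴ cm⁴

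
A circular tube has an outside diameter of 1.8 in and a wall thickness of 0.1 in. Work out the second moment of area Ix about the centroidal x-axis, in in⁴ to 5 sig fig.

Ix ≈ 0.19360 in⁴

Break the section into simple shapes (no overlaps), measuring from the bottom-left corner of the bounding box.
Outer circle: ⌀1.8, A = 2.54469 in², y = 0.9 in, Ī = 0.5152997 in⁴.
Bore (subtracted): ⌀1.6, A = 2.010619 in², y = 0.9 in, Ī = 0.3216991 in⁴.
By symmetry the centroid is at mid-height, ȳ = 0.9 in.
All pieces are centred on the centroidal x-axis, so I = ΣĪ (holes subtracted) = 0.1936006 in⁴.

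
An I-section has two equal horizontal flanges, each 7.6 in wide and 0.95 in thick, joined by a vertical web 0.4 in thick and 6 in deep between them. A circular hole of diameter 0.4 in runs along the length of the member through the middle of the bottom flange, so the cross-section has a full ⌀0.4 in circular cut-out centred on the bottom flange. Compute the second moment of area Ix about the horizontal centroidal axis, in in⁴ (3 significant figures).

Ix ≈ 181 in⁴

Decompose the section into non-overlapping parts with the origin at the bottom-left of its bounding rectangle.
Bottom flange: 7.6 × 0.95, A = 7.22 in², y = 0.475 in, Ī = 0.543 in⁴.
Web: 0.4 × 6, A = 2.4 in², y = 3.95 in, Ī = 7.2 in⁴.
Top flange: 7.6 × 0.95, A = 7.22 in², y = 7.425 in, Ī = 0.543 in⁴.
Hole (subtracted): ⌀0.4, A = 0.12566 in², y = 0.475 in, Ī = 0.0012566 in⁴.
Centroid: ȳ = ΣA·y / ΣA = 3.9761 in.
Transfer each piece to the horizontal centroidal axis using Ī + A·d² with d = y − 3.9761:
  bottom flange: d = -3.5011 in → contributes +89.045 in⁴
  web: d = -0.026126 in → contributes +7.2016 in⁴
  top flange: d = 3.4489 in → contributes +86.423 in⁴
  hole: d = -3.5011 in → contributes −1.5416 in⁴
Total I = 181.13 in⁴.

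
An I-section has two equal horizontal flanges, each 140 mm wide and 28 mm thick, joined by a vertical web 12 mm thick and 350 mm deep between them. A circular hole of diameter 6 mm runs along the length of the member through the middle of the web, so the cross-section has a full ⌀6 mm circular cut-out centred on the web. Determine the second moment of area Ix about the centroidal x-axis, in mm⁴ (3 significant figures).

Break the section into simple shapes (no overlaps), measuring from the bottom-left corner of the bounding box.
Bottom flange: 140 × 28, A = 3 920 mm², y = 14 mm, Ī = 256 107 mm⁴.
Web: 12 × 350, A = 4 200 mm², y = 203 mm, Ī = 42 875 000 mm⁴.
Top flange: 140 × 28, A = 3 920 mm², y = 392 mm, Ī = 256 107 mm⁴.
Hole (subtracted): ⌀6, A = 28.274 mm², y = 203 mm, Ī = 63.617 mm⁴.
By symmetry the centroid is at mid-height, ȳ = 203 mm.
Transfer each piece to the centroidal x-axis using Ī + A·d² with d = y − 203:
  bottom flange: d = -189 mm → contributes +140 282 427 mm⁴
  web: d = 0 mm → contributes +42 875 000 mm⁴
  top flange: d = 189 mm → contributes +140 282 427 mm⁴
  hole: d = 0 mm → contributes −63.617 mm⁴
Total I = 323 439 790 mm⁴.

Ix ≈ 3.23 × 10⁸ mm⁴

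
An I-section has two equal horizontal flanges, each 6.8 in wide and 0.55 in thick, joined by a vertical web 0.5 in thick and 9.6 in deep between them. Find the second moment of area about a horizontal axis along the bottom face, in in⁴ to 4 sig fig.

I_base ≈ 581.2 in⁴

Split into non-overlapping primitives; take the origin at the lower-left of the bounding box.
Bottom flange: 6.8 × 0.55, A = 3.74 in², y = 0.275 in, Ī = 0.0942792 in⁴.
Web: 0.5 × 9.6, A = 4.8 in², y = 5.35 in, Ī = 36.864 in⁴.
Top flange: 6.8 × 0.55, A = 3.74 in², y = 10.425 in, Ī = 0.0942792 in⁴.
Transfer each piece to the bottom edge using Ī + A·d² with d = y − 0:
  bottom flange: d = 0.275 in → contributes +0.377117 in⁴
  web: d = 5.35 in → contributes +174.252 in⁴
  top flange: d = 10.425 in → contributes +406.56 in⁴
Total I = 581.189 in⁴.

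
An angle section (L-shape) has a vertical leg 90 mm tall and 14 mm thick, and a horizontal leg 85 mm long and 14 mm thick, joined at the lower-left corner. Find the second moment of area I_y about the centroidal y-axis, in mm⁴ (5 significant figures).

I_y ≈ 1.4418 × 10⁶ mm⁴

Decompose the section into non-overlapping parts with the origin at the bottom-left of its bounding rectangle.
Vertical leg: 14 × 90, A = 1 260 mm², x = 7 mm, Ī = 20 580 mm⁴.
Horizontal leg (remainder): 71 × 14, A = 994 mm², x = 49.5 mm, Ī = 417562.8 mm⁴.
Centroid: x̄ = ΣA·x / ΣA = 25.74224 mm.
Transfer each piece to the centroidal y-axis using Ī + A·d² with d = x − 25.74224:
  vertical leg: d = -18.74224 mm → contributes +463 182 mm⁴
  horizontal leg (remainder): d = 23.75776 mm → contributes +978607.6 mm⁴
Total I = 1 441 790 mm⁴.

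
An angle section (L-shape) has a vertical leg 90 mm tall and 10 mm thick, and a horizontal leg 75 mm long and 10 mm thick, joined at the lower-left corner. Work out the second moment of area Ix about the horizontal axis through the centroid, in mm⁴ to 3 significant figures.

Decompose the section into non-overlapping parts with the origin at the bottom-left of its bounding rectangle.
Vertical leg: 10 × 90, A = 900 mm², y = 45 mm, Ī = 607 500 mm⁴.
Horizontal leg (remainder): 65 × 10, A = 650 mm², y = 5 mm, Ī = 5416.7 mm⁴.
Centroid: ȳ = ΣA·y / ΣA = 28.226 mm.
Transfer each piece to the horizontal axis through the centroid using Ī + A·d² with d = y − 28.226:
  vertical leg: d = 16.774 mm → contributes +860 736 mm⁴
  horizontal leg (remainder): d = -23.226 mm → contributes +356 051 mm⁴
Total I = 1 216 788 mm⁴.

Ix ≈ 1.22 × 10⁶ mm⁴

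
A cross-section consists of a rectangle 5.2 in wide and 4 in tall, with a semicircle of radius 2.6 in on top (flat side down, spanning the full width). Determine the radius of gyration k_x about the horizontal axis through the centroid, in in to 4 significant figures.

k_x ≈ 1.788 in

Split into non-overlapping primitives; take the origin at the lower-left of the bounding box.
Rectangular body: 5.2 × 4, A = 20.8 in², y = 2 in, Ī = 27.7333 in⁴.
Semicircular cap: semicircle r = 2.6, A = 10.6186 in², y = 5.10347 in, Ī = 5.01563 in⁴.
Centroid: ȳ = ΣA·y / ΣA = 3.04889 in.
Transfer each piece to the horizontal axis through the centroid using Ī + A·d² with d = y − 3.04889:
  rectangular body: d = -1.04889 in → contributes +50.6167 in⁴
  semicircular cap: d = 2.05459 in → contributes +49.8402 in⁴
Total I = 100.457 in⁴.
Radius of gyration: k = √(I/A) = √(100.457 / 31.4186) = 1.78812 in.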